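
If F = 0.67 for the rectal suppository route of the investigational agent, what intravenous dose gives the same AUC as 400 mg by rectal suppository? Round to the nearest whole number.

Systemic exposure from an extravascular dose = F × D_ev, so the equivalent IV dose is F × D_ev.
D_iv = F × D_ev = 0.67 × 400 = 268 mg

D_iv = 268 mg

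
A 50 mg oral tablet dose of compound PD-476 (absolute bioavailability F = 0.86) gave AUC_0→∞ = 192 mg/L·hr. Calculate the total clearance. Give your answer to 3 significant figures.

CL = 0.224 L/hr

CL = F × Dose / AUC_0→∞
   = 0.86 × 50 / 192 = 0.223958 L/hr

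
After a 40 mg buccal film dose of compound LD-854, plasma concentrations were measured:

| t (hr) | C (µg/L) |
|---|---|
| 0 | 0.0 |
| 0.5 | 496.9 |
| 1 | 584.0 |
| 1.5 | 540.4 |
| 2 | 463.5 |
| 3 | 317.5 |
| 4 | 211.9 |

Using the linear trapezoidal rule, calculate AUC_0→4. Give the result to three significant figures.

AUC = 1580 µg/L·hr

Trapezoidal AUC_0→4:
  [0→0.5]: (0.0+496.9)/2 × 0.5 = 124.225
  [0.5→1]: (496.9+584.0)/2 × 0.5 = 270.225
  [1→1.5]: (584.0+540.4)/2 × 0.5 = 281.1
  [1.5→2]: (540.4+463.5)/2 × 0.5 = 250.975
  [2→3]: (463.5+317.5)/2 × 1 = 390.5
  [3→4]: (317.5+211.9)/2 × 1 = 264.7
  Sum = 1581.725 µg/L·hr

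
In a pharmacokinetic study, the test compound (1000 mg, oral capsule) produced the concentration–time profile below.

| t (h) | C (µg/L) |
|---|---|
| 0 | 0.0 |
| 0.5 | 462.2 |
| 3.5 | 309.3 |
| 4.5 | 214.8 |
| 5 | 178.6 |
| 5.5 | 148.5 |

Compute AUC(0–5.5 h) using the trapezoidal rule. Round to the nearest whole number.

Trapezoidal AUC_0→5.5:
  [0→0.5]: (0.0+462.2)/2 × 0.5 = 115.55
  [0.5→3.5]: (462.2+309.3)/2 × 3 = 1157.25
  [3.5→4.5]: (309.3+214.8)/2 × 1 = 262.05
  [4.5→5]: (214.8+178.6)/2 × 0.5 = 98.35
  [5→5.5]: (178.6+148.5)/2 × 0.5 = 81.775
  Sum = 1714.975 µg/L·h

AUC = 1715 µg/L·h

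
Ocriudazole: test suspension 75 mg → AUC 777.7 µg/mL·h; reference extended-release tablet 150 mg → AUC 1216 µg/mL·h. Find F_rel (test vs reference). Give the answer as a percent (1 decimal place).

F_rel = (AUC_test/D_test) / (AUC_ref/D_ref)
      = (777.7/75) / (1216/150)
      = 10.3693 / 8.10667 = 1.2791 = 127.91%

F_rel = 127.9%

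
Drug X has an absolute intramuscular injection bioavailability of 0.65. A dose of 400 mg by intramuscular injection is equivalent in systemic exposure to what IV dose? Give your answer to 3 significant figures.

D_iv = 260 mg

Systemic exposure from an extravascular dose = F × D_ev, so the equivalent IV dose is F × D_ev.
D_iv = F × D_ev = 0.65 × 400 = 260 mg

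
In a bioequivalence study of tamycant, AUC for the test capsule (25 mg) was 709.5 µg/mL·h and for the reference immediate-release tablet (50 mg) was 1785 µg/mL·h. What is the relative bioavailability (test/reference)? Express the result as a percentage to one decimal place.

F_rel = (AUC_test/D_test) / (AUC_ref/D_ref)
      = (709.5/25) / (1785/50)
      = 28.38 / 35.7 = 0.7950 = 79.50%

F_rel = 79.5%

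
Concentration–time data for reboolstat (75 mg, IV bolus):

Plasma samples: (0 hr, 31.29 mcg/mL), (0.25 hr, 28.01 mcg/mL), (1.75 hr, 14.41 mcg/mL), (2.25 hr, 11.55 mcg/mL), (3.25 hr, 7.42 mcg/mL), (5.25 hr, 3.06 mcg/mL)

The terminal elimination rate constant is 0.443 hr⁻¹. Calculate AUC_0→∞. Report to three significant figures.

Trapezoidal AUC_0→5.25:
  [0→0.25]: (31.29+28.01)/2 × 0.25 = 7.4125
  [0.25→1.75]: (28.01+14.41)/2 × 1.5 = 31.815
  [1.75→2.25]: (14.41+11.55)/2 × 0.5 = 6.49
  [2.25→3.25]: (11.55+7.42)/2 × 1 = 9.485
  [3.25→5.25]: (7.42+3.06)/2 × 2 = 10.48
  Sum = 65.6825 mcg/mL·hr
Extrapolated tail: C_last / k_e = 3.06 / 0.443 = 6.907
AUC_0→∞ = 65.6825 + 6.907 = 72.5895 mcg/mL·hr

AUC = 72.6 mcg/mL·hr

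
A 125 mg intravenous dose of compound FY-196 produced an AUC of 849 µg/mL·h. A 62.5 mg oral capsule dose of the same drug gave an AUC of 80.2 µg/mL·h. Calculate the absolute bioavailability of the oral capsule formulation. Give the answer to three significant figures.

F = 0.189

F = (AUC_ev / D_ev) / (AUC_iv / D_iv)
  = (80.2/62.5) / (849/125)
  = 1.2832 / 6.792 = 0.1889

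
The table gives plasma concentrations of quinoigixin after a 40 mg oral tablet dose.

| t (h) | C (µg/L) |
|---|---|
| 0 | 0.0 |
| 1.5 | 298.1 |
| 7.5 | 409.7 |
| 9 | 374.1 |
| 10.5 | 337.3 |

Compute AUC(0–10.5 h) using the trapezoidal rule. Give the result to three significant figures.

Trapezoidal AUC_0→10.5:
  [0→1.5]: (0.0+298.1)/2 × 1.5 = 223.575
  [1.5→7.5]: (298.1+409.7)/2 × 6 = 2123.4
  [7.5→9]: (409.7+374.1)/2 × 1.5 = 587.85
  [9→10.5]: (374.1+337.3)/2 × 1.5 = 533.55
  Sum = 3468.375 µg/L·h

AUC = 3470 µg/L·h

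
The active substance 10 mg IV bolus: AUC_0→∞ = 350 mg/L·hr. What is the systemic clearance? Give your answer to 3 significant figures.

CL = Dose_iv / AUC_0→∞
   = 10 / 350 = 0.0285714 L/hr

CL = 0.0286 L/hr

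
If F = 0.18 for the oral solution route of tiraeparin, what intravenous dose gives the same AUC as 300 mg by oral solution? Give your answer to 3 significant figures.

D_iv = 54.0 mg

Systemic exposure from an extravascular dose = F × D_ev, so the equivalent IV dose is F × D_ev.
D_iv = F × D_ev = 0.18 × 300 = 54 mg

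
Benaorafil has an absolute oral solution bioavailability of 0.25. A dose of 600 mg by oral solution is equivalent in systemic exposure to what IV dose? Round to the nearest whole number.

D_iv = 150 mg

Systemic exposure from an extravascular dose = F × D_ev, so the equivalent IV dose is F × D_ev.
D_iv = F × D_ev = 0.25 × 600 = 150 mg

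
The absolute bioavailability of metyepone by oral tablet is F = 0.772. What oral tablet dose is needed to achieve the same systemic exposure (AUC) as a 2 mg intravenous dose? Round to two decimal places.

D_oral = 2.59 mg

For equal systemic exposure: F × D_ev = D_iv
D_ev = D_iv / F = 2 / 0.772 = 2.59067 mg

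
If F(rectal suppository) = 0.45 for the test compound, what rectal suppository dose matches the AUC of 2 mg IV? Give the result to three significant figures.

D_rectal = 4.44 mg

For equal systemic exposure: F × D_ev = D_iv
D_ev = D_iv / F = 2 / 0.45 = 4.44444 mg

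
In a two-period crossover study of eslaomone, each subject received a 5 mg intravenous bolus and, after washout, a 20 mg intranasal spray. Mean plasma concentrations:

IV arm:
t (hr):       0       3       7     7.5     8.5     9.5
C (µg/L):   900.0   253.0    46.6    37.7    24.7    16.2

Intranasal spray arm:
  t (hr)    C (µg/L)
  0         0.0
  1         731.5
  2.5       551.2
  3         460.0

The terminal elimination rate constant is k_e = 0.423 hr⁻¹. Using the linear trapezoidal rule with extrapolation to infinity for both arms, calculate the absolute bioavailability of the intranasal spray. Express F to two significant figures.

F = 0.27

Trapezoidal AUC_0→9.5 (IV):
  [0→3]: (900.0+253.0)/2 × 3 = 1729.5
  [3→7]: (253.0+46.6)/2 × 4 = 599.2
  [7→7.5]: (46.6+37.7)/2 × 0.5 = 21.075
  [7.5→8.5]: (37.7+24.7)/2 × 1 = 31.2
  [8.5→9.5]: (24.7+16.2)/2 × 1 = 20.45
  Sum = 2401.425 µg/L·hr
IV tail: 16.2/0.423 = 38.298; AUC_iv,0→∞ = 2401.425 + 38.298 = 2439.723 µg/L·hr
Trapezoidal AUC_0→3 (intranasal spray):
  [0→1]: (0.0+731.5)/2 × 1 = 365.75
  [1→2.5]: (731.5+551.2)/2 × 1.5 = 962.025
  [2.5→3]: (551.2+460.0)/2 × 0.5 = 252.8
  Sum = 1580.575 µg/L·hr
intranasal spray tail: 460.0/0.423 = 1087.470; AUC_ev,0→∞ = 1580.575 + 1087.470 = 2668.045 µg/L·hr
F = (AUC_ev/D_ev)/(AUC_iv/D_iv) = (2668.045/20)/(2439.723/5) = 133.40225/487.9446 = 0.2734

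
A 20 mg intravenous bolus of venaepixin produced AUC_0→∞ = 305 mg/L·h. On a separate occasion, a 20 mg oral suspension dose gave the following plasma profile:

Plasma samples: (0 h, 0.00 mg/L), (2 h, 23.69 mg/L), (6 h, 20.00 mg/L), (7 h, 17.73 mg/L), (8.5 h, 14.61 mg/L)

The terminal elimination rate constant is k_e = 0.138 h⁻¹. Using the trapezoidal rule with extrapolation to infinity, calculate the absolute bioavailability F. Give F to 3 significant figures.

F = 0.853

Trapezoidal AUC_0→8.5 (oral suspension):
  [0→2]: (0.00+23.69)/2 × 2 = 23.69
  [2→6]: (23.69+20.00)/2 × 4 = 87.38
  [6→7]: (20.00+17.73)/2 × 1 = 18.865
  [7→8.5]: (17.73+14.61)/2 × 1.5 = 24.255
  Sum = 154.19 mg/L·h
Tail: C_last/k_e = 14.61/0.138 = 105.870
AUC_0→∞ (oral suspension) = 154.19 + 105.870 = 260.06 mg/L·h
F = (AUC_ev/D_ev)/(AUC_iv/D_iv) = (260.06/20)/(305/20) = 13.003/15.25 = 0.8527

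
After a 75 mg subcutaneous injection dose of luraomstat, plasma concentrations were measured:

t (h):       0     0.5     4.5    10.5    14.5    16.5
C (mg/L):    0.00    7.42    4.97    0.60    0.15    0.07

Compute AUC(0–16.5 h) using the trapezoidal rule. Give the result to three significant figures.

AUC = 45.1 mg/L·h

Trapezoidal AUC_0→16.5:
  [0→0.5]: (0.00+7.42)/2 × 0.5 = 1.855
  [0.5→4.5]: (7.42+4.97)/2 × 4 = 24.78
  [4.5→10.5]: (4.97+0.60)/2 × 6 = 16.71
  [10.5→14.5]: (0.60+0.15)/2 × 4 = 1.5
  [14.5→16.5]: (0.15+0.07)/2 × 2 = 0.22
  Sum = 45.065 mg/L·h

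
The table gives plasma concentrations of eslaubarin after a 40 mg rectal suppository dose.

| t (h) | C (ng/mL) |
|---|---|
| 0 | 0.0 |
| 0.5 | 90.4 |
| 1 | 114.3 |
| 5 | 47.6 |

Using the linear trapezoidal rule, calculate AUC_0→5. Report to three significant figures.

AUC = 398 ng/mL·h

Trapezoidal AUC_0→5:
  [0→0.5]: (0.0+90.4)/2 × 0.5 = 22.6
  [0.5→1]: (90.4+114.3)/2 × 0.5 = 51.175
  [1→5]: (114.3+47.6)/2 × 4 = 323.8
  Sum = 397.575 ng/mL·h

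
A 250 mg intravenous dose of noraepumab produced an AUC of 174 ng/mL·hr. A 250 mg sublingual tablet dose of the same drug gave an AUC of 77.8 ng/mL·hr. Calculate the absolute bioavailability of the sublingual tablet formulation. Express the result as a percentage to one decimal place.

F = (AUC_ev / D_ev) / (AUC_iv / D_iv)
  = (77.8/250) / (174/250)
  = 0.3112 / 0.696 = 0.4471
  = 44.71%

F = 44.7%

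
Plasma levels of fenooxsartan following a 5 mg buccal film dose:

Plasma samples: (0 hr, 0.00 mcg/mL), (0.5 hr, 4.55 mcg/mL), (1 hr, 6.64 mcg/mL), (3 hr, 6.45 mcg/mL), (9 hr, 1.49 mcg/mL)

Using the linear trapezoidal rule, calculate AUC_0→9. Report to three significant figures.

Trapezoidal AUC_0→9:
  [0→0.5]: (0.00+4.55)/2 × 0.5 = 1.1375
  [0.5→1]: (4.55+6.64)/2 × 0.5 = 2.7975
  [1→3]: (6.64+6.45)/2 × 2 = 13.09
  [3→9]: (6.45+1.49)/2 × 6 = 23.82
  Sum = 40.845 mcg/mL·hr

AUC = 40.8 mcg/mL·hr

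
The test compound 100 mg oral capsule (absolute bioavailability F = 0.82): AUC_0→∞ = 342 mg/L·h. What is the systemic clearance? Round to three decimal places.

CL = 0.240 L/h

CL = F × Dose / AUC_0→∞
   = 0.82 × 100 / 342 = 0.239766 L/h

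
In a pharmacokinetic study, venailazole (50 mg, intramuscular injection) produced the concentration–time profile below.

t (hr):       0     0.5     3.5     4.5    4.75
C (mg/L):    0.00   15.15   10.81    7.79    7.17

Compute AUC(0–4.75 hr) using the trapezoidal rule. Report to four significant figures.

Trapezoidal AUC_0→4.75:
  [0→0.5]: (0.00+15.15)/2 × 0.5 = 3.7875
  [0.5→3.5]: (15.15+10.81)/2 × 3 = 38.94
  [3.5→4.5]: (10.81+7.79)/2 × 1 = 9.3
  [4.5→4.75]: (7.79+7.17)/2 × 0.25 = 1.87
  Sum = 53.8975 mg/L·hr

AUC = 53.90 mg/L·hr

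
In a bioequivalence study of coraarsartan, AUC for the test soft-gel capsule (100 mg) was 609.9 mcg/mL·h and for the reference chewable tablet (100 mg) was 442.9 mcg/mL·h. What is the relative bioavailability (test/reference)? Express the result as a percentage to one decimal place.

F_rel = 137.7%

F_rel = (AUC_test/D_test) / (AUC_ref/D_ref)
      = (609.9/100) / (442.9/100)
      = 6.099 / 4.429 = 1.3771 = 137.71%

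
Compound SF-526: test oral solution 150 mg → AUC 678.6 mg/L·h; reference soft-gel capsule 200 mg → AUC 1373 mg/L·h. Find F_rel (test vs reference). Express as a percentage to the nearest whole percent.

F_rel = 66%

F_rel = (AUC_test/D_test) / (AUC_ref/D_ref)
      = (678.6/150) / (1373/200)
      = 4.524 / 6.865 = 0.6590 = 65.90%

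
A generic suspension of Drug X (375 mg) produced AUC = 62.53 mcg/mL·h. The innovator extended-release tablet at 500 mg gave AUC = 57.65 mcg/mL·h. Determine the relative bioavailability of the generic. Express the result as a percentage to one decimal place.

F_rel = (AUC_test/D_test) / (AUC_ref/D_ref)
      = (62.53/375) / (57.65/500)
      = 0.166747 / 0.1153 = 1.4462 = 144.62%

F_rel = 144.6%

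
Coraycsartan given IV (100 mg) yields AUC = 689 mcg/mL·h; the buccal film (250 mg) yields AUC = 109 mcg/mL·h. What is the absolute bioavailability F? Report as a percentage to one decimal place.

F = (AUC_ev / D_ev) / (AUC_iv / D_iv)
  = (109/250) / (689/100)
  = 0.436 / 6.89 = 0.0633
  = 6.33%

F = 6.3%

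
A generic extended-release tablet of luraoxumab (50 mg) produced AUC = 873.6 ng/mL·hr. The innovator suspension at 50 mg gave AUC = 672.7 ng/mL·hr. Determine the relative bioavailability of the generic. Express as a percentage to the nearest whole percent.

F_rel = (AUC_test/D_test) / (AUC_ref/D_ref)
      = (873.6/50) / (672.7/50)
      = 17.472 / 13.454 = 1.2986 = 129.86%

F_rel = 130%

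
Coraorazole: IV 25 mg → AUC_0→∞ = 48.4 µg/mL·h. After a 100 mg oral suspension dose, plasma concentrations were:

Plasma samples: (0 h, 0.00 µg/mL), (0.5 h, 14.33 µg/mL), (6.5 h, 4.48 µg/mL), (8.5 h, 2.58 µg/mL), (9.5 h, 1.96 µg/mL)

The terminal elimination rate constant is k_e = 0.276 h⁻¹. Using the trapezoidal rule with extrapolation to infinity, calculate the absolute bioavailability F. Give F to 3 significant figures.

Trapezoidal AUC_0→9.5 (oral suspension):
  [0→0.5]: (0.00+14.33)/2 × 0.5 = 3.5825
  [0.5→6.5]: (14.33+4.48)/2 × 6 = 56.43
  [6.5→8.5]: (4.48+2.58)/2 × 2 = 7.06
  [8.5→9.5]: (2.58+1.96)/2 × 1 = 2.27
  Sum = 69.3425 µg/mL·h
Tail: C_last/k_e = 1.96/0.276 = 7.101
AUC_0→∞ (oral suspension) = 69.3425 + 7.101 = 76.4435 µg/mL·h
F = (AUC_ev/D_ev)/(AUC_iv/D_iv) = (76.4435/100)/(48.4/25) = 0.764435/1.936 = 0.3949

F = 0.395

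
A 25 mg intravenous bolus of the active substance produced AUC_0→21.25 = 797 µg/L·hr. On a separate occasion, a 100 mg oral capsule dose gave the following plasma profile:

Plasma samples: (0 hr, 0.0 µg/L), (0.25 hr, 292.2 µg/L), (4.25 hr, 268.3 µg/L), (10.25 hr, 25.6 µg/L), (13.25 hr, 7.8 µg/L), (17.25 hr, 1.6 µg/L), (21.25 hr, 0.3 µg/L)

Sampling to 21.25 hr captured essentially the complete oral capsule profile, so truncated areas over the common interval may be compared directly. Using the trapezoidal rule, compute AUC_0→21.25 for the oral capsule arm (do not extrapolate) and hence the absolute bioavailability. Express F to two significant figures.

F = 0.66

Trapezoidal AUC_0→21.25 (oral capsule):
  [0→0.25]: (0.0+292.2)/2 × 0.25 = 36.525
  [0.25→4.25]: (292.2+268.3)/2 × 4 = 1121.0
  [4.25→10.25]: (268.3+25.6)/2 × 6 = 881.7
  [10.25→13.25]: (25.6+7.8)/2 × 3 = 50.1
  [13.25→17.25]: (7.8+1.6)/2 × 4 = 18.8
  [17.25→21.25]: (1.6+0.3)/2 × 4 = 3.8
  Sum = 2111.925 µg/L·hr
F = (AUC_ev/D_ev)/(AUC_iv/D_iv) = (2111.925/100)/(797/25) = 21.11925/31.88 = 0.6625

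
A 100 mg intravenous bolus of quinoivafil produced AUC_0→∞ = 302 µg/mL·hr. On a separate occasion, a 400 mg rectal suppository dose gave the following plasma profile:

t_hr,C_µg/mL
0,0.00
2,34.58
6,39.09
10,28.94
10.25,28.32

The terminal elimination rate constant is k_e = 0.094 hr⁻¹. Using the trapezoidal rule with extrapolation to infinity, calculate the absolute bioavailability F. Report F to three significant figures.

F = 0.519

Trapezoidal AUC_0→10.25 (rectal suppository):
  [0→2]: (0.00+34.58)/2 × 2 = 34.58
  [2→6]: (34.58+39.09)/2 × 4 = 147.34
  [6→10]: (39.09+28.94)/2 × 4 = 136.06
  [10→10.25]: (28.94+28.32)/2 × 0.25 = 7.1575
  Sum = 325.1375 µg/mL·hr
Tail: C_last/k_e = 28.32/0.094 = 301.277
AUC_0→∞ (rectal suppository) = 325.1375 + 301.277 = 626.4145 µg/mL·hr
F = (AUC_ev/D_ev)/(AUC_iv/D_iv) = (626.4145/400)/(302/100) = 1.56604/3.02 = 0.5186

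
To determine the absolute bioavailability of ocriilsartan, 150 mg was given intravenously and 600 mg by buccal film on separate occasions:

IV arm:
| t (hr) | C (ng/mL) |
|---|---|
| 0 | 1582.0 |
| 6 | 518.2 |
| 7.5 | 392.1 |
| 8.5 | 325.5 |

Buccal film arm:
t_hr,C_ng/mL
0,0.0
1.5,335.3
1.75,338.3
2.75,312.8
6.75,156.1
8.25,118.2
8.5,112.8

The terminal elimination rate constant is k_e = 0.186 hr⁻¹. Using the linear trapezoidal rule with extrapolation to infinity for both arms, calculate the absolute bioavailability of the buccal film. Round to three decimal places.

Trapezoidal AUC_0→8.5 (IV):
  [0→6]: (1582.0+518.2)/2 × 6 = 6300.6
  [6→7.5]: (518.2+392.1)/2 × 1.5 = 682.725
  [7.5→8.5]: (392.1+325.5)/2 × 1 = 358.8
  Sum = 7342.125 ng/mL·hr
IV tail: 325.5/0.186 = 1750.000; AUC_iv,0→∞ = 7342.125 + 1750.000 = 9092.125 ng/mL·hr
Trapezoidal AUC_0→8.5 (buccal film):
  [0→1.5]: (0.0+335.3)/2 × 1.5 = 251.475
  [1.5→1.75]: (335.3+338.3)/2 × 0.25 = 84.2
  [1.75→2.75]: (338.3+312.8)/2 × 1 = 325.55
  [2.75→6.75]: (312.8+156.1)/2 × 4 = 937.8
  [6.75→8.25]: (156.1+118.2)/2 × 1.5 = 205.725
  [8.25→8.5]: (118.2+112.8)/2 × 0.25 = 28.875
  Sum = 1833.625 ng/mL·hr
buccal film tail: 112.8/0.186 = 606.452; AUC_ev,0→∞ = 1833.625 + 606.452 = 2440.077 ng/mL·hr
F = (AUC_ev/D_ev)/(AUC_iv/D_iv) = (2440.077/600)/(9092.125/150) = 4.066795/60.6142 = 0.0671

F = 0.067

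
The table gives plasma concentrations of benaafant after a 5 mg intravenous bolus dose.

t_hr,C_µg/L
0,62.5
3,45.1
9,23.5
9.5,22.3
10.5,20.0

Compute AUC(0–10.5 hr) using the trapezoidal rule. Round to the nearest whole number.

Trapezoidal AUC_0→10.5:
  [0→3]: (62.5+45.1)/2 × 3 = 161.4
  [3→9]: (45.1+23.5)/2 × 6 = 205.8
  [9→9.5]: (23.5+22.3)/2 × 0.5 = 11.45
  [9.5→10.5]: (22.3+20.0)/2 × 1 = 21.15
  Sum = 399.8 µg/L·hr

AUC = 400 µg/L·hr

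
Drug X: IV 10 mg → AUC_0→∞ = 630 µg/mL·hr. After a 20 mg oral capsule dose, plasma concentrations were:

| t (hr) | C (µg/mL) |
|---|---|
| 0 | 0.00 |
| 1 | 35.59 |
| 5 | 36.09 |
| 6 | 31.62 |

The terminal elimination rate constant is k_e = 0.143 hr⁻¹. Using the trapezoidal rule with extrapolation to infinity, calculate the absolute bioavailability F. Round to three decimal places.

F = 0.330

Trapezoidal AUC_0→6 (oral capsule):
  [0→1]: (0.00+35.59)/2 × 1 = 17.795
  [1→5]: (35.59+36.09)/2 × 4 = 143.36
  [5→6]: (36.09+31.62)/2 × 1 = 33.855
  Sum = 195.01 µg/mL·hr
Tail: C_last/k_e = 31.62/0.143 = 221.119
AUC_0→∞ (oral capsule) = 195.01 + 221.119 = 416.129 µg/mL·hr
F = (AUC_ev/D_ev)/(AUC_iv/D_iv) = (416.129/20)/(630/10) = 20.80645/63 = 0.3303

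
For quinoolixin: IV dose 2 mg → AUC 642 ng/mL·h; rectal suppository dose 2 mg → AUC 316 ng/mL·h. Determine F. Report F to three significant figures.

F = 0.492

F = (AUC_ev / D_ev) / (AUC_iv / D_iv)
  = (316/2) / (642/2)
  = 158 / 321 = 0.4922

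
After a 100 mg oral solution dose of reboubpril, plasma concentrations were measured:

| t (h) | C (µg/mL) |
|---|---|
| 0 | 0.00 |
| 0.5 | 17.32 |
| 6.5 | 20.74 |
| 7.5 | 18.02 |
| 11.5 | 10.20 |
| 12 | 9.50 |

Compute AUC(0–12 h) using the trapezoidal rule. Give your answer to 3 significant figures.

AUC = 199 µg/mL·h

Trapezoidal AUC_0→12:
  [0→0.5]: (0.00+17.32)/2 × 0.5 = 4.33
  [0.5→6.5]: (17.32+20.74)/2 × 6 = 114.18
  [6.5→7.5]: (20.74+18.02)/2 × 1 = 19.38
  [7.5→11.5]: (18.02+10.20)/2 × 4 = 56.44
  [11.5→12]: (10.20+9.50)/2 × 0.5 = 4.925
  Sum = 199.255 µg/mL·h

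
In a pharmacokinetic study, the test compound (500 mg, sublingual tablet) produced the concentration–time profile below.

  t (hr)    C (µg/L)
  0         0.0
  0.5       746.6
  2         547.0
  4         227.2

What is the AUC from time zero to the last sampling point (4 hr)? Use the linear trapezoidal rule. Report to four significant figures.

Trapezoidal AUC_0→4:
  [0→0.5]: (0.0+746.6)/2 × 0.5 = 186.65
  [0.5→2]: (746.6+547.0)/2 × 1.5 = 970.2
  [2→4]: (547.0+227.2)/2 × 2 = 774.2
  Sum = 1931.05 µg/L·hr

AUC = 1931 µg/L·hr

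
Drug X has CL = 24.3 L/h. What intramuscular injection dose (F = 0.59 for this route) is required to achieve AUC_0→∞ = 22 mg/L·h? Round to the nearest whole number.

Dose = CL × AUC_0→∞ / F
     = 24.3 × 22 / 0.59 = 906.102 mg

Dose = 906 mg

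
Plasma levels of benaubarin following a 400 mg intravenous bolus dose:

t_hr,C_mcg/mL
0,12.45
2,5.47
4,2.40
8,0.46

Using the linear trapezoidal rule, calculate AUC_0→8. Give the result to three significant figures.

AUC = 31.5 mcg/mL·hr

Trapezoidal AUC_0→8:
  [0→2]: (12.45+5.47)/2 × 2 = 17.92
  [2→4]: (5.47+2.40)/2 × 2 = 7.87
  [4→8]: (2.40+0.46)/2 × 4 = 5.72
  Sum = 31.51 mcg/mL·hr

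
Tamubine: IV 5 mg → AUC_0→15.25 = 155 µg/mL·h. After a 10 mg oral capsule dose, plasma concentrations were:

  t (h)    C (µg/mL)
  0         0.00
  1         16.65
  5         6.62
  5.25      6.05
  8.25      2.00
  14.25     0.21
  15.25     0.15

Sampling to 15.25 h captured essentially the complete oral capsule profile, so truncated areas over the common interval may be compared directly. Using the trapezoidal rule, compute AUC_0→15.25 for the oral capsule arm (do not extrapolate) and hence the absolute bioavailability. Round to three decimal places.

F = 0.243

Trapezoidal AUC_0→15.25 (oral capsule):
  [0→1]: (0.00+16.65)/2 × 1 = 8.325
  [1→5]: (16.65+6.62)/2 × 4 = 46.54
  [5→5.25]: (6.62+6.05)/2 × 0.25 = 1.58375
  [5.25→8.25]: (6.05+2.00)/2 × 3 = 12.075
  [8.25→14.25]: (2.00+0.21)/2 × 6 = 6.63
  [14.25→15.25]: (0.21+0.15)/2 × 1 = 0.18
  Sum = 75.33375 µg/mL·h
F = (AUC_ev/D_ev)/(AUC_iv/D_iv) = (75.33375/10)/(155/5) = 7.533375/31 = 0.2430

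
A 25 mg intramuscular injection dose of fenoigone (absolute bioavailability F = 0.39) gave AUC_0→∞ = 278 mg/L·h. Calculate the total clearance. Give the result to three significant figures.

CL = F × Dose / AUC_0→∞
   = 0.39 × 25 / 278 = 0.0350719 L/h

CL = 0.0351 L/h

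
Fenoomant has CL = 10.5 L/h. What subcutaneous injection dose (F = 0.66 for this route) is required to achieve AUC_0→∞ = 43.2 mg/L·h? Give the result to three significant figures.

Dose = CL × AUC_0→∞ / F
     = 10.5 × 43.2 / 0.66 = 687.273 mg

Dose = 687 mg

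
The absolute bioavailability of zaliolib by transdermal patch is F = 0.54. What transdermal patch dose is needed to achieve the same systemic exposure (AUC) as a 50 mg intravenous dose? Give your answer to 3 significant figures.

For equal systemic exposure: F × D_ev = D_iv
D_ev = D_iv / F = 50 / 0.54 = 92.5926 mg

D_transdermal = 92.6 mg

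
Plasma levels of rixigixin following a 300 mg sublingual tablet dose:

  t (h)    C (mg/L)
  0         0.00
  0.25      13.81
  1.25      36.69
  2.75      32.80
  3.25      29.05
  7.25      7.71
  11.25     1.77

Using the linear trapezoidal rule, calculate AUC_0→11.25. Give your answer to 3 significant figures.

Trapezoidal AUC_0→11.25:
  [0→0.25]: (0.00+13.81)/2 × 0.25 = 1.72625
  [0.25→1.25]: (13.81+36.69)/2 × 1 = 25.25
  [1.25→2.75]: (36.69+32.80)/2 × 1.5 = 52.1175
  [2.75→3.25]: (32.80+29.05)/2 × 0.5 = 15.4625
  [3.25→7.25]: (29.05+7.71)/2 × 4 = 73.52
  [7.25→11.25]: (7.71+1.77)/2 × 4 = 18.96
  Sum = 187.03625 mg/L·h

AUC = 187 mg/L·h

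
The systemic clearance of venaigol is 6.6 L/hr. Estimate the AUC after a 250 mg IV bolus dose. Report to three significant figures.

AUC = 37.9 mg/L·hr

AUC_0→∞ = Dose_iv / CL
        = 250 / 6.6 = 37.8788 mg/L·hr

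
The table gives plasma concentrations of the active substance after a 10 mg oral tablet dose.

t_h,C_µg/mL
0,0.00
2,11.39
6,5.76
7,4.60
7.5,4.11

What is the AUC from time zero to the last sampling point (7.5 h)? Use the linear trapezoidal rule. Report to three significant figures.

AUC = 53.0 µg/mL·h

Trapezoidal AUC_0→7.5:
  [0→2]: (0.00+11.39)/2 × 2 = 11.39
  [2→6]: (11.39+5.76)/2 × 4 = 34.3
  [6→7]: (5.76+4.60)/2 × 1 = 5.18
  [7→7.5]: (4.60+4.11)/2 × 0.5 = 2.1775
  Sum = 53.0475 µg/mL·h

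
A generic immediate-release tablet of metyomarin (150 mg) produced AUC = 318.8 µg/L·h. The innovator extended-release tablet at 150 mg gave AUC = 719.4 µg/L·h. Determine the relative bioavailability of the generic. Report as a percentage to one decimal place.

F_rel = 44.3%

F_rel = (AUC_test/D_test) / (AUC_ref/D_ref)
      = (318.8/150) / (719.4/150)
      = 2.12533 / 4.796 = 0.4431 = 44.31%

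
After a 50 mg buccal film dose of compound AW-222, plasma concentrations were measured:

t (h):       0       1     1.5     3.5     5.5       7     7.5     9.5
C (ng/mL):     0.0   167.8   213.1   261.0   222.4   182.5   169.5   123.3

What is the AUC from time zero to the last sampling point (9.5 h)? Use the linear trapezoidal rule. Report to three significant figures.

AUC = 1820 ng/mL·h

Trapezoidal AUC_0→9.5:
  [0→1]: (0.0+167.8)/2 × 1 = 83.9
  [1→1.5]: (167.8+213.1)/2 × 0.5 = 95.225
  [1.5→3.5]: (213.1+261.0)/2 × 2 = 474.1
  [3.5→5.5]: (261.0+222.4)/2 × 2 = 483.4
  [5.5→7]: (222.4+182.5)/2 × 1.5 = 303.675
  [7→7.5]: (182.5+169.5)/2 × 0.5 = 88.0
  [7.5→9.5]: (169.5+123.3)/2 × 2 = 292.8
  Sum = 1821.1 ng/mL·h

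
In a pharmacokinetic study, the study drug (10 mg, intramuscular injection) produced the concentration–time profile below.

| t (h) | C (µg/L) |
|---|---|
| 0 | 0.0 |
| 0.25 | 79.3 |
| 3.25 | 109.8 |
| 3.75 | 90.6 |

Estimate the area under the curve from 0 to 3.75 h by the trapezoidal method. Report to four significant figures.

AUC = 343.7 µg/L·h

Trapezoidal AUC_0→3.75:
  [0→0.25]: (0.0+79.3)/2 × 0.25 = 9.9125
  [0.25→3.25]: (79.3+109.8)/2 × 3 = 283.65
  [3.25→3.75]: (109.8+90.6)/2 × 0.5 = 50.1
  Sum = 343.6625 µg/L·h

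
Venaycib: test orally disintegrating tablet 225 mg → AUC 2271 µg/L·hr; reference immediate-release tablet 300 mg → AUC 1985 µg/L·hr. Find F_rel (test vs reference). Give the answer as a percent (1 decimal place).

F_rel = 152.5%

F_rel = (AUC_test/D_test) / (AUC_ref/D_ref)
      = (2271/225) / (1985/300)
      = 10.0933 / 6.61667 = 1.5254 = 152.54%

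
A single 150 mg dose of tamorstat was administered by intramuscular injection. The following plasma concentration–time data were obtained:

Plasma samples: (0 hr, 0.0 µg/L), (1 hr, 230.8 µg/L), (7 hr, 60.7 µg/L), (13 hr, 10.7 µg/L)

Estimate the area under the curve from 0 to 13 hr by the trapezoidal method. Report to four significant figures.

AUC = 1204 µg/L·hr

Trapezoidal AUC_0→13:
  [0→1]: (0.0+230.8)/2 × 1 = 115.4
  [1→7]: (230.8+60.7)/2 × 6 = 874.5
  [7→13]: (60.7+10.7)/2 × 6 = 214.2
  Sum = 1204.1 µg/L·hr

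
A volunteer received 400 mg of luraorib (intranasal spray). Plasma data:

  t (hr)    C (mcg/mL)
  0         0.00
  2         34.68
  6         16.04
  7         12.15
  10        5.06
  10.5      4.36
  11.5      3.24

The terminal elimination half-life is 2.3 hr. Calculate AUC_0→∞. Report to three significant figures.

AUC = 193 mcg/mL·hr

Trapezoidal AUC_0→11.5:
  [0→2]: (0.00+34.68)/2 × 2 = 34.68
  [2→6]: (34.68+16.04)/2 × 4 = 101.44
  [6→7]: (16.04+12.15)/2 × 1 = 14.095
  [7→10]: (12.15+5.06)/2 × 3 = 25.815
  [10→10.5]: (5.06+4.36)/2 × 0.5 = 2.355
  [10.5→11.5]: (4.36+3.24)/2 × 1 = 3.8
  Sum = 182.185 mcg/mL·hr
k_e = ln2 / t½ = 0.693147 / 2.3 = 0.3014 hr^-1
Extrapolated tail: C_last / k_e = 3.24 / 0.3014 = 10.750
AUC_0→∞ = 182.185 + 10.750 = 192.935 mcg/mL·hr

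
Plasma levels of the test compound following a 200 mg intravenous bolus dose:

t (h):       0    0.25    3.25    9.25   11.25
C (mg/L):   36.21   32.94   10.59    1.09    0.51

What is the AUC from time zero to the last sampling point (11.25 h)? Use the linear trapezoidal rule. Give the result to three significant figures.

AUC = 111 mg/L·h

Trapezoidal AUC_0→11.25:
  [0→0.25]: (36.21+32.94)/2 × 0.25 = 8.64375
  [0.25→3.25]: (32.94+10.59)/2 × 3 = 65.295
  [3.25→9.25]: (10.59+1.09)/2 × 6 = 35.04
  [9.25→11.25]: (1.09+0.51)/2 × 2 = 1.6
  Sum = 110.57875 mg/L·h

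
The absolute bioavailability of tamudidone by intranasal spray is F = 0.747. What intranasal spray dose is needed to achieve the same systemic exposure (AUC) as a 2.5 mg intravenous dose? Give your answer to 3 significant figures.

D_intranasal = 3.35 mg

For equal systemic exposure: F × D_ev = D_iv
D_ev = D_iv / F = 2.5 / 0.747 = 3.34672 mg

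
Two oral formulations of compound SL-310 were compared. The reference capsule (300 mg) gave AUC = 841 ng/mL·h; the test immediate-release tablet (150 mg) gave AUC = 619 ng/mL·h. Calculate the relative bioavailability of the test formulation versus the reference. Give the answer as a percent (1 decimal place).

F_rel = 147.2%

F_rel = (AUC_test/D_test) / (AUC_ref/D_ref)
      = (619/150) / (841/300)
      = 4.12667 / 2.80333 = 1.4721 = 147.21%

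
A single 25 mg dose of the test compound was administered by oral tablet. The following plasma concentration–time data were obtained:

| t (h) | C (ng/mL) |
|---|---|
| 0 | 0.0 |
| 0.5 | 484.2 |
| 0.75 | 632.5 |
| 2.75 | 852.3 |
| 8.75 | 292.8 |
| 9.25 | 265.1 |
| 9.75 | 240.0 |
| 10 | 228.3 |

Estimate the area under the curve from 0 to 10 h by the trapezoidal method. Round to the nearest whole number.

AUC = 5505 ng/mL·h

Trapezoidal AUC_0→10:
  [0→0.5]: (0.0+484.2)/2 × 0.5 = 121.05
  [0.5→0.75]: (484.2+632.5)/2 × 0.25 = 139.5875
  [0.75→2.75]: (632.5+852.3)/2 × 2 = 1484.8
  [2.75→8.75]: (852.3+292.8)/2 × 6 = 3435.3
  [8.75→9.25]: (292.8+265.1)/2 × 0.5 = 139.475
  [9.25→9.75]: (265.1+240.0)/2 × 0.5 = 126.275
  [9.75→10]: (240.0+228.3)/2 × 0.25 = 58.5375
  Sum = 5505.025 ng/mL·h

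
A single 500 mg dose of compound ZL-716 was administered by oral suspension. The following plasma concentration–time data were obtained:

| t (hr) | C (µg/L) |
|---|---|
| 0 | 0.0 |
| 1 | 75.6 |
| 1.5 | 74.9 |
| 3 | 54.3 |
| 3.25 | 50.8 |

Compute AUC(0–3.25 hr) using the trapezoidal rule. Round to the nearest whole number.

Trapezoidal AUC_0→3.25:
  [0→1]: (0.0+75.6)/2 × 1 = 37.8
  [1→1.5]: (75.6+74.9)/2 × 0.5 = 37.625
  [1.5→3]: (74.9+54.3)/2 × 1.5 = 96.9
  [3→3.25]: (54.3+50.8)/2 × 0.25 = 13.1375
  Sum = 185.4625 µg/L·hr

AUC = 185 µg/L·hr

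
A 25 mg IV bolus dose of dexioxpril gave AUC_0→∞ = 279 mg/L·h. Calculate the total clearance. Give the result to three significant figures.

CL = Dose_iv / AUC_0→∞
   = 25 / 279 = 0.0896057 L/h

CL = 0.0896 L/h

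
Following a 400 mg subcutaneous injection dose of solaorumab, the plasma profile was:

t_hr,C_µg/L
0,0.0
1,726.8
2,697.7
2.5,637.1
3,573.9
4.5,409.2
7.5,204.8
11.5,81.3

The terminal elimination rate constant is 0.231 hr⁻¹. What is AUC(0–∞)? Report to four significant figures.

Trapezoidal AUC_0→11.5:
  [0→1]: (0.0+726.8)/2 × 1 = 363.4
  [1→2]: (726.8+697.7)/2 × 1 = 712.25
  [2→2.5]: (697.7+637.1)/2 × 0.5 = 333.7
  [2.5→3]: (637.1+573.9)/2 × 0.5 = 302.75
  [3→4.5]: (573.9+409.2)/2 × 1.5 = 737.325
  [4.5→7.5]: (409.2+204.8)/2 × 3 = 921.0
  [7.5→11.5]: (204.8+81.3)/2 × 4 = 572.2
  Sum = 3942.625 µg/L·hr
Extrapolated tail: C_last / k_e = 81.3 / 0.231 = 351.948
AUC_0→∞ = 3942.625 + 351.948 = 4294.573 µg/L·hr

AUC = 4295 µg/L·hr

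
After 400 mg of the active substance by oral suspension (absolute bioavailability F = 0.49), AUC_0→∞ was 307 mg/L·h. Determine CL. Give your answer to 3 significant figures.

CL = F × Dose / AUC_0→∞
   = 0.49 × 400 / 307 = 0.638436 L/h

CL = 0.638 L/h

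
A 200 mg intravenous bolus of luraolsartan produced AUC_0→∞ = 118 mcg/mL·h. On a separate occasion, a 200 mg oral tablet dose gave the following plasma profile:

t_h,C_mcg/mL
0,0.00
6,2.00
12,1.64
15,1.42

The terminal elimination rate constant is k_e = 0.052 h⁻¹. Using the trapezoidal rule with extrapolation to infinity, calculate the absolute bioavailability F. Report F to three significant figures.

Trapezoidal AUC_0→15 (oral tablet):
  [0→6]: (0.00+2.00)/2 × 6 = 6.0
  [6→12]: (2.00+1.64)/2 × 6 = 10.92
  [12→15]: (1.64+1.42)/2 × 3 = 4.59
  Sum = 21.51 mcg/mL·h
Tail: C_last/k_e = 1.42/0.052 = 27.308
AUC_0→∞ (oral tablet) = 21.51 + 27.308 = 48.818 mcg/mL·h
F = (AUC_ev/D_ev)/(AUC_iv/D_iv) = (48.818/200)/(118/200) = 0.24409/0.59 = 0.4137

F = 0.414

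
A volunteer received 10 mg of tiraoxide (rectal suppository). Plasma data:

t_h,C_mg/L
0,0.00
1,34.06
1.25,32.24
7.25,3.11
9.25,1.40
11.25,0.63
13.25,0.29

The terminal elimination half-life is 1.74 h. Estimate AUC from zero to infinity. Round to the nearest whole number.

AUC = 140 mg/L·h

Trapezoidal AUC_0→13.25:
  [0→1]: (0.00+34.06)/2 × 1 = 17.03
  [1→1.25]: (34.06+32.24)/2 × 0.25 = 8.2875
  [1.25→7.25]: (32.24+3.11)/2 × 6 = 106.05
  [7.25→9.25]: (3.11+1.40)/2 × 2 = 4.51
  [9.25→11.25]: (1.40+0.63)/2 × 2 = 2.03
  [11.25→13.25]: (0.63+0.29)/2 × 2 = 0.92
  Sum = 138.8275 mg/L·h
k_e = ln2 / t½ = 0.693147 / 1.74 = 0.3984 h^-1
Extrapolated tail: C_last / k_e = 0.29 / 0.3984 = 0.728
AUC_0→∞ = 138.8275 + 0.728 = 139.5555 mg/L·h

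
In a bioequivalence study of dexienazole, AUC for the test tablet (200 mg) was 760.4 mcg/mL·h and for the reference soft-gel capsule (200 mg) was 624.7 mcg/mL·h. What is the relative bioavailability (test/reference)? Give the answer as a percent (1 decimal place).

F_rel = 121.7%

F_rel = (AUC_test/D_test) / (AUC_ref/D_ref)
      = (760.4/200) / (624.7/200)
      = 3.802 / 3.1235 = 1.2172 = 121.72%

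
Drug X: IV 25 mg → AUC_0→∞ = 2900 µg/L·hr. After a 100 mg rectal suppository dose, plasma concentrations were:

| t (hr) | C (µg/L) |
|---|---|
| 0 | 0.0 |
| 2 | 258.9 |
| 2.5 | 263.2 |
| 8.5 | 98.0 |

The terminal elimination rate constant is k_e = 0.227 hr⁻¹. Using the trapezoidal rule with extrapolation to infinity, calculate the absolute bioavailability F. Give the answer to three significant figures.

F = 0.164

Trapezoidal AUC_0→8.5 (rectal suppository):
  [0→2]: (0.0+258.9)/2 × 2 = 258.9
  [2→2.5]: (258.9+263.2)/2 × 0.5 = 130.525
  [2.5→8.5]: (263.2+98.0)/2 × 6 = 1083.6
  Sum = 1473.025 µg/L·hr
Tail: C_last/k_e = 98.0/0.227 = 431.718
AUC_0→∞ (rectal suppository) = 1473.025 + 431.718 = 1904.743 µg/L·hr
F = (AUC_ev/D_ev)/(AUC_iv/D_iv) = (1904.743/100)/(2900/25) = 19.04743/116 = 0.1642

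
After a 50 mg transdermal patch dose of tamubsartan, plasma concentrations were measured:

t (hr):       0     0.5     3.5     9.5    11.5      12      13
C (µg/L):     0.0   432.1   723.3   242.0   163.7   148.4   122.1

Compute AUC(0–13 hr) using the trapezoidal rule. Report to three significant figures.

Trapezoidal AUC_0→13:
  [0→0.5]: (0.0+432.1)/2 × 0.5 = 108.025
  [0.5→3.5]: (432.1+723.3)/2 × 3 = 1733.1
  [3.5→9.5]: (723.3+242.0)/2 × 6 = 2895.9
  [9.5→11.5]: (242.0+163.7)/2 × 2 = 405.7
  [11.5→12]: (163.7+148.4)/2 × 0.5 = 78.025
  [12→13]: (148.4+122.1)/2 × 1 = 135.25
  Sum = 5356.0 µg/L·hr

AUC = 5360 µg/L·hr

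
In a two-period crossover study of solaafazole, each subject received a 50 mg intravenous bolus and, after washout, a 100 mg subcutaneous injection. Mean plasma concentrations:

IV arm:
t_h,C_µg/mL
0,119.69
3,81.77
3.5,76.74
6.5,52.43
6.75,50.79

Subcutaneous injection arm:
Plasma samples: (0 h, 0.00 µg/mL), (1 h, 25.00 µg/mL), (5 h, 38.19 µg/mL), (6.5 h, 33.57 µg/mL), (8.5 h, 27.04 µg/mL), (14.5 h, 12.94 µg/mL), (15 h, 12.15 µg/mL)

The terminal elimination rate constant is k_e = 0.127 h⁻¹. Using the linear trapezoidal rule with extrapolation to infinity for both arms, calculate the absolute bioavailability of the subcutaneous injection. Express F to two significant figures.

Trapezoidal AUC_0→6.75 (IV):
  [0→3]: (119.69+81.77)/2 × 3 = 302.19
  [3→3.5]: (81.77+76.74)/2 × 0.5 = 39.6275
  [3.5→6.5]: (76.74+52.43)/2 × 3 = 193.755
  [6.5→6.75]: (52.43+50.79)/2 × 0.25 = 12.9025
  Sum = 548.475 µg/mL·h
IV tail: 50.79/0.127 = 399.921; AUC_iv,0→∞ = 548.475 + 399.921 = 948.396 µg/mL·h
Trapezoidal AUC_0→15 (subcutaneous injection):
  [0→1]: (0.00+25.00)/2 × 1 = 12.5
  [1→5]: (25.00+38.19)/2 × 4 = 126.38
  [5→6.5]: (38.19+33.57)/2 × 1.5 = 53.82
  [6.5→8.5]: (33.57+27.04)/2 × 2 = 60.61
  [8.5→14.5]: (27.04+12.94)/2 × 6 = 119.94
  [14.5→15]: (12.94+12.15)/2 × 0.5 = 6.2725
  Sum = 379.5225 µg/mL·h
subcutaneous injection tail: 12.15/0.127 = 95.669; AUC_ev,0→∞ = 379.5225 + 95.669 = 475.1915 µg/mL·h
F = (AUC_ev/D_ev)/(AUC_iv/D_iv) = (475.1915/100)/(948.396/50) = 4.751915/18.96792 = 0.2505

F = 0.25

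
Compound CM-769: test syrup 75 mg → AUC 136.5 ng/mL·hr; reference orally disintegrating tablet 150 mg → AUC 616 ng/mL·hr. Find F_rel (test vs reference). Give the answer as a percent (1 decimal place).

F_rel = 44.3%

F_rel = (AUC_test/D_test) / (AUC_ref/D_ref)
      = (136.5/75) / (616/150)
      = 1.82 / 4.10667 = 0.4432 = 44.32%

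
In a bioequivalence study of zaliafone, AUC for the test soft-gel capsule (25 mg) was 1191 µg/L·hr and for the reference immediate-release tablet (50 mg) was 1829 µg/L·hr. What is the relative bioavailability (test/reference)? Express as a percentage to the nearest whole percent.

F_rel = 130%

F_rel = (AUC_test/D_test) / (AUC_ref/D_ref)
      = (1191/25) / (1829/50)
      = 47.64 / 36.58 = 1.3024 = 130.24%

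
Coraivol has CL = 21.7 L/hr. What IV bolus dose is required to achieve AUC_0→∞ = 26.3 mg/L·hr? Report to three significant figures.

Dose_iv = CL × AUC_0→∞
     = 21.7 × 26.3 = 570.71 mg

Dose = 571 mg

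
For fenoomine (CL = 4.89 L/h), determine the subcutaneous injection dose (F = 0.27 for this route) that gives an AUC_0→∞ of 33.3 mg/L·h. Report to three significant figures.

Dose = 603 mg

Dose = CL × AUC_0→∞ / F
     = 4.89 × 33.3 / 0.27 = 603.1 mg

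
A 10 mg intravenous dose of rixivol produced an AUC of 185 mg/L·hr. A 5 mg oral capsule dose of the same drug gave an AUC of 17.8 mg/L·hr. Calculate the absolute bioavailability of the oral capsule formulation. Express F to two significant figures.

F = 0.19

F = (AUC_ev / D_ev) / (AUC_iv / D_iv)
  = (17.8/5) / (185/10)
  = 3.56 / 18.5 = 0.1924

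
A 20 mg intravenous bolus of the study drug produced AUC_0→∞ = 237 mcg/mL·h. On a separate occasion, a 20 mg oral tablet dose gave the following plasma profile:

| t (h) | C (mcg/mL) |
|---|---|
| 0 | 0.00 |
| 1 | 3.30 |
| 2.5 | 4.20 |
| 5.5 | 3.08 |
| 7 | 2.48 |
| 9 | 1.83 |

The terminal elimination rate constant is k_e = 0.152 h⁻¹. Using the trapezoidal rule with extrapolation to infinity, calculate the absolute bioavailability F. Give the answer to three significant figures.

Trapezoidal AUC_0→9 (oral tablet):
  [0→1]: (0.00+3.30)/2 × 1 = 1.65
  [1→2.5]: (3.30+4.20)/2 × 1.5 = 5.625
  [2.5→5.5]: (4.20+3.08)/2 × 3 = 10.92
  [5.5→7]: (3.08+2.48)/2 × 1.5 = 4.17
  [7→9]: (2.48+1.83)/2 × 2 = 4.31
  Sum = 26.675 mcg/mL·h
Tail: C_last/k_e = 1.83/0.152 = 12.039
AUC_0→∞ (oral tablet) = 26.675 + 12.039 = 38.714 mcg/mL·h
F = (AUC_ev/D_ev)/(AUC_iv/D_iv) = (38.714/20)/(237/20) = 1.9357/11.85 = 0.1634

F = 0.163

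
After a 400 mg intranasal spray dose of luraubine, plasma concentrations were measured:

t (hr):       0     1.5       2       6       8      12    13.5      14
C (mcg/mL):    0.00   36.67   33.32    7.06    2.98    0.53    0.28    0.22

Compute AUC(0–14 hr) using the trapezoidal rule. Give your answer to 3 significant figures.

AUC = 144 mcg/mL·hr

Trapezoidal AUC_0→14:
  [0→1.5]: (0.00+36.67)/2 × 1.5 = 27.5025
  [1.5→2]: (36.67+33.32)/2 × 0.5 = 17.4975
  [2→6]: (33.32+7.06)/2 × 4 = 80.76
  [6→8]: (7.06+2.98)/2 × 2 = 10.04
  [8→12]: (2.98+0.53)/2 × 4 = 7.02
  [12→13.5]: (0.53+0.28)/2 × 1.5 = 0.6075
  [13.5→14]: (0.28+0.22)/2 × 0.5 = 0.125
  Sum = 143.5525 mcg/mL·hr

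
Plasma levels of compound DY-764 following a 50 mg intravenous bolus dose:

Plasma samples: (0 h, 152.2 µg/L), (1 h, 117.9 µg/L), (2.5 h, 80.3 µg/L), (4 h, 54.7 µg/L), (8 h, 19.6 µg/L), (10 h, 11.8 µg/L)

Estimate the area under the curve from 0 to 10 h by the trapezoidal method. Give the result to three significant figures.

Trapezoidal AUC_0→10:
  [0→1]: (152.2+117.9)/2 × 1 = 135.05
  [1→2.5]: (117.9+80.3)/2 × 1.5 = 148.65
  [2.5→4]: (80.3+54.7)/2 × 1.5 = 101.25
  [4→8]: (54.7+19.6)/2 × 4 = 148.6
  [8→10]: (19.6+11.8)/2 × 2 = 31.4
  Sum = 564.95 µg/L·h

AUC = 565 µg/L·h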